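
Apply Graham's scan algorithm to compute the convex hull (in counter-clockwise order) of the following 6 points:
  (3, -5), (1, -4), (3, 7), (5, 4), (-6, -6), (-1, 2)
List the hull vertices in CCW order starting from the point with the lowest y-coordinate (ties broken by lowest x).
Hull (CCW) = [(-6, -6), (3, -5), (5, 4), (3, 7), (-1, 2)]

Graham scan procedure:
  1. Find the pivot p₀ = point with lowest y (tie → lowest x): (-6, -6).
  2. Sort the remaining points by polar angle around p₀.
  3. Walk through sorted points, maintaining a stack; pop the top while the last three entries make a non-left turn (cross product ≤ 0).
  4. Final stack is the convex hull in CCW order: (-6, -6), (3, -5), (5, 4), (3, 7), (-1, 2).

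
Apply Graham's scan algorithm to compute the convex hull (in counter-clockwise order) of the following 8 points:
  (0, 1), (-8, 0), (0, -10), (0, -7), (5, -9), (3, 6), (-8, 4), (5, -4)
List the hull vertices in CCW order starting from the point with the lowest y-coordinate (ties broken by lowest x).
Hull (CCW) = [(0, -10), (5, -9), (5, -4), (3, 6), (-8, 4), (-8, 0)]

Graham scan procedure:
  1. Find the pivot p₀ = point with lowest y (tie → lowest x): (0, -10).
  2. Sort the remaining points by polar angle around p₀.
  3. Walk through sorted points, maintaining a stack; pop the top while the last three entries make a non-left turn (cross product ≤ 0).
  4. Final stack is the convex hull in CCW order: (0, -10), (5, -9), (5, -4), (3, 6), (-8, 4), (-8, 0).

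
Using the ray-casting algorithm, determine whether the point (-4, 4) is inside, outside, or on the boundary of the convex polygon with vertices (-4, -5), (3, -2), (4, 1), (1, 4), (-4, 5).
The point (-4, 4) lies on the polygon boundary

Boundary check: the query satisfies the collinearity and bounding-box conditions for some polygon edge, so it lies exactly on the boundary.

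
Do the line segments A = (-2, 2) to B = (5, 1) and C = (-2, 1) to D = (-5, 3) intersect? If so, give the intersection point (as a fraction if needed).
No (intersection of containing lines falls outside at least one segment)

Parametrize and solve: t = -3/11, s = 7/11. At least one of these is outside [0, 1], so the segments do not intersect.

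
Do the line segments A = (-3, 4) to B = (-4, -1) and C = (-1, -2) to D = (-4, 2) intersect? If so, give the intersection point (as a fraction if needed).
Yes; intersection at (-67/19, 26/19) (t = 10/19 on AB, s = 16/19 on CD)

Parametrize AB as A + t(B − A) = (-3 + -1 t, 4 + -5 t) and CD as C + s(D − C) = (-1 + -3 s, -2 + 4 s). Solve the linear system for (t, s). Determinant = 19 ≠ 0, so a unique intersection of the containing lines exists. Solution: t = 10/19, s = 16/19 — both in [0, 1], so the segments cross. Intersection point: (-67/19, 26/19).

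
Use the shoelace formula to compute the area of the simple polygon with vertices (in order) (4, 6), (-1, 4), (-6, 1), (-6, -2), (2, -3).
Area = 109/2

Shoelace formula: Area = (1/2) |Σ_i (x_i · y_{i+1} − x_{i+1} · y_i)| (indices mod n). Compute each cross term:
  (4)(4) − (-1)(6) = 22
  (-1)(1) − (-6)(4) = 23
  (-6)(-2) − (-6)(1) = 18
  (-6)(-3) − (2)(-2) = 22
  (2)(6) − (4)(-3) = 24
Sum = 109, so (signed) Area = 109/2 = 109/2, |Area| = 109/2.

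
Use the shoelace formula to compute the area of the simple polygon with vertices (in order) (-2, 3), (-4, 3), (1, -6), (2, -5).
Area = 15

Shoelace formula: Area = (1/2) |Σ_i (x_i · y_{i+1} − x_{i+1} · y_i)| (indices mod n). Compute each cross term:
  (-2)(3) − (-4)(3) = 6
  (-4)(-6) − (1)(3) = 21
  (1)(-5) − (2)(-6) = 7
  (2)(3) − (-2)(-5) = -4
Sum = 30, so (signed) Area = 30/2 = 15, |Area| = 15.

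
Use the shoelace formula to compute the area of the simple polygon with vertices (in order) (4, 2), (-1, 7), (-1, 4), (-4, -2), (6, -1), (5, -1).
Area = 40

Shoelace formula: Area = (1/2) |Σ_i (x_i · y_{i+1} − x_{i+1} · y_i)| (indices mod n). Compute each cross term:
  (4)(7) − (-1)(2) = 30
  (-1)(4) − (-1)(7) = 3
  (-1)(-2) − (-4)(4) = 18
  (-4)(-1) − (6)(-2) = 16
  (6)(-1) − (5)(-1) = -1
  (5)(2) − (4)(-1) = 14
Sum = 80, so (signed) Area = 80/2 = 40, |Area| = 40.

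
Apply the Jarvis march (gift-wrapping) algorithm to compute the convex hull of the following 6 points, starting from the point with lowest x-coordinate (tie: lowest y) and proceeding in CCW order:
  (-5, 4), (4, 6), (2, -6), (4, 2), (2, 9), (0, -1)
Hull (CCW) = [(-5, 4), (2, -6), (4, 2), (4, 6), (2, 9)]

Jarvis march: at each step, from the current hull vertex p, select the next vertex q as the point such that every other point lies strictly to the left of (or on) the directed line p → q. (Equivalently: for every other point r, the cross product (q − p) × (r − p) ≥ 0.)
Starting point (lowest x, tie lowest y): (-5, 4). Wrap until returning to start. Resulting hull: (-5, 4), (2, -6), (4, 2), (4, 6), (2, 9).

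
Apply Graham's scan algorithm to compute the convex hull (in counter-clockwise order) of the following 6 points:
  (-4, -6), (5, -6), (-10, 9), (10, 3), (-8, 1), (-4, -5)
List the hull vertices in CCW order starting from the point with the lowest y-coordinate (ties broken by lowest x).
Hull (CCW) = [(-4, -6), (5, -6), (10, 3), (-10, 9), (-8, 1)]

Graham scan procedure:
  1. Find the pivot p₀ = point with lowest y (tie → lowest x): (-4, -6).
  2. Sort the remaining points by polar angle around p₀.
  3. Walk through sorted points, maintaining a stack; pop the top while the last three entries make a non-left turn (cross product ≤ 0).
  4. Final stack is the convex hull in CCW order: (-4, -6), (5, -6), (10, 3), (-10, 9), (-8, 1).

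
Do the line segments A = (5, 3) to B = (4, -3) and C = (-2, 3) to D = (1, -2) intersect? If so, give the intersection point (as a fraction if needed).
No (intersection of containing lines falls outside at least one segment)

Parametrize and solve: t = 35/23, s = 42/23. At least one of these is outside [0, 1], so the segments do not intersect.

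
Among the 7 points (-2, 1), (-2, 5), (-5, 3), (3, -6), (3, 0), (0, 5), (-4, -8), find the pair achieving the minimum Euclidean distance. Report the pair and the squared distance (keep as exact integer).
Pair = ((-2, 5), (0, 5)); squared distance = 4

Compute all C(7, 2) = 21 pairwise squared distances (x_i − x_j)² + (y_i − y_j)². The minimum is 4, attained by the pair ((-2, 5), (0, 5)).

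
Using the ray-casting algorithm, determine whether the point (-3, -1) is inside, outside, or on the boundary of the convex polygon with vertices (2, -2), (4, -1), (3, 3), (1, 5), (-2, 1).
The point (-3, -1) lies strictly outside the polygon

Cast a horizontal ray to the right from the query point and count how many polygon edges it crosses (each edge strictly once or zero times, handled with the usual half-open convention). 
Parity of crossings → even ⇒ outside.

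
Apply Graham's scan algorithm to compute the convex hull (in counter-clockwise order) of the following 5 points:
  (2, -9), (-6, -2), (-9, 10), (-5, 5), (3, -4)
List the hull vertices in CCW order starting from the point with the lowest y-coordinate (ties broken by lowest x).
Hull (CCW) = [(2, -9), (3, -4), (-9, 10), (-6, -2)]

Graham scan procedure:
  1. Find the pivot p₀ = point with lowest y (tie → lowest x): (2, -9).
  2. Sort the remaining points by polar angle around p₀.
  3. Walk through sorted points, maintaining a stack; pop the top while the last three entries make a non-left turn (cross product ≤ 0).
  4. Final stack is the convex hull in CCW order: (2, -9), (3, -4), (-9, 10), (-6, -2).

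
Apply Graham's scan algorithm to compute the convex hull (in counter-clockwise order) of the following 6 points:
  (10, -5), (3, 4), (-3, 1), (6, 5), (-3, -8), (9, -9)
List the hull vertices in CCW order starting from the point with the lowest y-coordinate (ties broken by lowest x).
Hull (CCW) = [(9, -9), (10, -5), (6, 5), (3, 4), (-3, 1), (-3, -8)]

Graham scan procedure:
  1. Find the pivot p₀ = point with lowest y (tie → lowest x): (9, -9).
  2. Sort the remaining points by polar angle around p₀.
  3. Walk through sorted points, maintaining a stack; pop the top while the last three entries make a non-left turn (cross product ≤ 0).
  4. Final stack is the convex hull in CCW order: (9, -9), (10, -5), (6, 5), (3, 4), (-3, 1), (-3, -8).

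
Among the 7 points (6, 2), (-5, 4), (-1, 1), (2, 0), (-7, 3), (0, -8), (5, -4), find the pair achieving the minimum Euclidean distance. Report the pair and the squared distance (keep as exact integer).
Pair = ((-5, 4), (-7, 3)); squared distance = 5

Compute all C(7, 2) = 21 pairwise squared distances (x_i − x_j)² + (y_i − y_j)². The minimum is 5, attained by the pair ((-5, 4), (-7, 3)).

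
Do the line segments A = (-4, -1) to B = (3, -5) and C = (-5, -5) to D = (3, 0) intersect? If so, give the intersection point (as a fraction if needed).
Yes; intersection at (-79/67, -175/67) (t = 27/67 on AB, s = 32/67 on CD)

Parametrize AB as A + t(B − A) = (-4 + 7 t, -1 + -4 t) and CD as C + s(D − C) = (-5 + 8 s, -5 + 5 s). Solve the linear system for (t, s). Determinant = -67 ≠ 0, so a unique intersection of the containing lines exists. Solution: t = 27/67, s = 32/67 — both in [0, 1], so the segments cross. Intersection point: (-79/67, -175/67).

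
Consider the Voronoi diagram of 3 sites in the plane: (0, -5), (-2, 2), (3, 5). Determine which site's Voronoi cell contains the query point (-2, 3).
Nearest site = (-2, 2)

The Voronoi cell of site s contains exactly those query points closer to s than to any other site. Compute squared distances from q = (-2, 3) to each site:
  (-2 − -2)² + (2 − 3)² = 1
  (3 − -2)² + (5 − 3)² = 29
  (0 − -2)² + (-5 − 3)² = 68
Minimum is attained by (-2, 2), so q lies in its Voronoi cell.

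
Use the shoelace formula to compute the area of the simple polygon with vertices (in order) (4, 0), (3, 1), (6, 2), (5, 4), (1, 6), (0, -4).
Area = 28

Shoelace formula: Area = (1/2) |Σ_i (x_i · y_{i+1} − x_{i+1} · y_i)| (indices mod n). Compute each cross term:
  (4)(1) − (3)(0) = 4
  (3)(2) − (6)(1) = 0
  (6)(4) − (5)(2) = 14
  (5)(6) − (1)(4) = 26
  (1)(-4) − (0)(6) = -4
  (0)(0) − (4)(-4) = 16
Sum = 56, so (signed) Area = 56/2 = 28, |Area| = 28.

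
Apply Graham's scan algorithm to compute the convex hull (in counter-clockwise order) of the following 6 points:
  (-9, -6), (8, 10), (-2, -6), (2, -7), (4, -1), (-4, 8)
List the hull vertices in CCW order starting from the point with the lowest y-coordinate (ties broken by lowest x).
Hull (CCW) = [(2, -7), (8, 10), (-4, 8), (-9, -6)]

Graham scan procedure:
  1. Find the pivot p₀ = point with lowest y (tie → lowest x): (2, -7).
  2. Sort the remaining points by polar angle around p₀.
  3. Walk through sorted points, maintaining a stack; pop the top while the last three entries make a non-left turn (cross product ≤ 0).
  4. Final stack is the convex hull in CCW order: (2, -7), (8, 10), (-4, 8), (-9, -6).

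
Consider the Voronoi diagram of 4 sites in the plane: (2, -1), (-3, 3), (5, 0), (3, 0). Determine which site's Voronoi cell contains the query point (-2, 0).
Nearest site = (-3, 3)

The Voronoi cell of site s contains exactly those query points closer to s than to any other site. Compute squared distances from q = (-2, 0) to each site:
  (-3 − -2)² + (3 − 0)² = 10
  (2 − -2)² + (-1 − 0)² = 17
  (3 − -2)² + (0 − 0)² = 25
  (5 − -2)² + (0 − 0)² = 49
Minimum is attained by (-3, 3), so q lies in its Voronoi cell.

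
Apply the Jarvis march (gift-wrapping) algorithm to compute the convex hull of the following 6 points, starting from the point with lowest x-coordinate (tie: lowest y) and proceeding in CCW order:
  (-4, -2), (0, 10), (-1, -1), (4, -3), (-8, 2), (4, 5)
Hull (CCW) = [(-8, 2), (-4, -2), (4, -3), (4, 5), (0, 10)]

Jarvis march: at each step, from the current hull vertex p, select the next vertex q as the point such that every other point lies strictly to the left of (or on) the directed line p → q. (Equivalently: for every other point r, the cross product (q − p) × (r − p) ≥ 0.)
Starting point (lowest x, tie lowest y): (-8, 2). Wrap until returning to start. Resulting hull: (-8, 2), (-4, -2), (4, -3), (4, 5), (0, 10).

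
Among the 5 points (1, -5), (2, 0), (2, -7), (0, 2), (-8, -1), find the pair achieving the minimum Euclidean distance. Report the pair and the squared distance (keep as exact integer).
Pair = ((1, -5), (2, -7)); squared distance = 5

Compute all C(5, 2) = 10 pairwise squared distances (x_i − x_j)² + (y_i − y_j)². The minimum is 5, attained by the pair ((1, -5), (2, -7)).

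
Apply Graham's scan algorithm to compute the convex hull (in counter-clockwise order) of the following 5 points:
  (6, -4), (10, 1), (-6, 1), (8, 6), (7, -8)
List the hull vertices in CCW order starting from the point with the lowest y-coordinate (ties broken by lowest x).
Hull (CCW) = [(7, -8), (10, 1), (8, 6), (-6, 1)]

Graham scan procedure:
  1. Find the pivot p₀ = point with lowest y (tie → lowest x): (7, -8).
  2. Sort the remaining points by polar angle around p₀.
  3. Walk through sorted points, maintaining a stack; pop the top while the last three entries make a non-left turn (cross product ≤ 0).
  4. Final stack is the convex hull in CCW order: (7, -8), (10, 1), (8, 6), (-6, 1).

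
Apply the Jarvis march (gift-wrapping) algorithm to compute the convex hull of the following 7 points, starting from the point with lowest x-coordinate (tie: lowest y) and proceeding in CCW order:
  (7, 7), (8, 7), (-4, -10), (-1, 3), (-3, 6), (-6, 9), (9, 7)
Hull (CCW) = [(-6, 9), (-4, -10), (9, 7)]

Jarvis march: at each step, from the current hull vertex p, select the next vertex q as the point such that every other point lies strictly to the left of (or on) the directed line p → q. (Equivalently: for every other point r, the cross product (q − p) × (r − p) ≥ 0.)
Starting point (lowest x, tie lowest y): (-6, 9). Wrap until returning to start. Resulting hull: (-6, 9), (-4, -10), (9, 7).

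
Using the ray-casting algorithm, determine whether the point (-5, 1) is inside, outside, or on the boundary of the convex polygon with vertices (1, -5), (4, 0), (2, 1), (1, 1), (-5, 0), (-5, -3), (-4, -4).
The point (-5, 1) lies strictly outside the polygon

Cast a horizontal ray to the right from the query point and count how many polygon edges it crosses (each edge strictly once or zero times, handled with the usual half-open convention). 
Parity of crossings → even ⇒ outside.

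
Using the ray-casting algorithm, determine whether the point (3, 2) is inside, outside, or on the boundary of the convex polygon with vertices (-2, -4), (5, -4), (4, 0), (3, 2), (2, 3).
The point (3, 2) lies on the polygon boundary

Boundary check: the query satisfies the collinearity and bounding-box conditions for some polygon edge, so it lies exactly on the boundary.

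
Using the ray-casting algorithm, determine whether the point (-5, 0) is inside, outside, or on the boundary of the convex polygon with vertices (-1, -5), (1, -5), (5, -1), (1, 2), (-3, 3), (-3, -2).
The point (-5, 0) lies strictly outside the polygon

Cast a horizontal ray to the right from the query point and count how many polygon edges it crosses (each edge strictly once or zero times, handled with the usual half-open convention). 
Parity of crossings → even ⇒ outside.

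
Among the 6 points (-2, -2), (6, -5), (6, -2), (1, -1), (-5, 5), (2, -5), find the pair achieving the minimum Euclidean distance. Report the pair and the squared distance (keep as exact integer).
Pair = ((6, -5), (6, -2)); squared distance = 9

Compute all C(6, 2) = 15 pairwise squared distances (x_i − x_j)² + (y_i − y_j)². The minimum is 9, attained by the pair ((6, -5), (6, -2)).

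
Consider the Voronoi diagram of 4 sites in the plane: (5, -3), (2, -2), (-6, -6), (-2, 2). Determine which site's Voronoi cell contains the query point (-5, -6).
Nearest site = (-6, -6)

The Voronoi cell of site s contains exactly those query points closer to s than to any other site. Compute squared distances from q = (-5, -6) to each site:
  (-6 − -5)² + (-6 − -6)² = 1
  (2 − -5)² + (-2 − -6)² = 65
  (-2 − -5)² + (2 − -6)² = 73
  (5 − -5)² + (-3 − -6)² = 109
Minimum is attained by (-6, -6), so q lies in its Voronoi cell.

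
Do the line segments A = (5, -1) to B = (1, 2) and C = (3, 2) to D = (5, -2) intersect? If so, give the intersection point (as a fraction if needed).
Yes; intersection at (21/5, -2/5) (t = 1/5 on AB, s = 3/5 on CD)

Parametrize AB as A + t(B − A) = (5 + -4 t, -1 + 3 t) and CD as C + s(D − C) = (3 + 2 s, 2 + -4 s). Solve the linear system for (t, s). Determinant = -10 ≠ 0, so a unique intersection of the containing lines exists. Solution: t = 1/5, s = 3/5 — both in [0, 1], so the segments cross. Intersection point: (21/5, -2/5).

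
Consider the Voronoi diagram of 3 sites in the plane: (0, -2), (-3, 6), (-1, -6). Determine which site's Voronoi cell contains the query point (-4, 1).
Nearest site = (0, -2)

The Voronoi cell of site s contains exactly those query points closer to s than to any other site. Compute squared distances from q = (-4, 1) to each site:
  (0 − -4)² + (-2 − 1)² = 25
  (-3 − -4)² + (6 − 1)² = 26
  (-1 − -4)² + (-6 − 1)² = 58
Minimum is attained by (0, -2), so q lies in its Voronoi cell.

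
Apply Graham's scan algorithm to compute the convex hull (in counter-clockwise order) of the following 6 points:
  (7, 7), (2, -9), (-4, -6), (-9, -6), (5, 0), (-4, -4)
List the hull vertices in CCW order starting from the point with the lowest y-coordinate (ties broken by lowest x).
Hull (CCW) = [(2, -9), (5, 0), (7, 7), (-9, -6)]

Graham scan procedure:
  1. Find the pivot p₀ = point with lowest y (tie → lowest x): (2, -9).
  2. Sort the remaining points by polar angle around p₀.
  3. Walk through sorted points, maintaining a stack; pop the top while the last three entries make a non-left turn (cross product ≤ 0).
  4. Final stack is the convex hull in CCW order: (2, -9), (5, 0), (7, 7), (-9, -6).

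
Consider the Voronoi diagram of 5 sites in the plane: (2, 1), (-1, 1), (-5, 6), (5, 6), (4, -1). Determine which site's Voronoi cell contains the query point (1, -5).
Nearest site = (4, -1)

The Voronoi cell of site s contains exactly those query points closer to s than to any other site. Compute squared distances from q = (1, -5) to each site:
  (4 − 1)² + (-1 − -5)² = 25
  (2 − 1)² + (1 − -5)² = 37
  (-1 − 1)² + (1 − -5)² = 40
  (5 − 1)² + (6 − -5)² = 137
  (-5 − 1)² + (6 − -5)² = 157
Minimum is attained by (4, -1), so q lies in its Voronoi cell.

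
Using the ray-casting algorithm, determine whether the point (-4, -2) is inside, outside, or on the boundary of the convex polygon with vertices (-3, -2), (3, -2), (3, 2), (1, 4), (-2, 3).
The point (-4, -2) lies strictly outside the polygon

Cast a horizontal ray to the right from the query point and count how many polygon edges it crosses (each edge strictly once or zero times, handled with the usual half-open convention). 
Parity of crossings → even ⇒ outside.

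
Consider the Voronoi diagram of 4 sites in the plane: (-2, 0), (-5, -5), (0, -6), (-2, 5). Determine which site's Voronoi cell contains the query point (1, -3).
Nearest site = (0, -6)

The Voronoi cell of site s contains exactly those query points closer to s than to any other site. Compute squared distances from q = (1, -3) to each site:
  (0 − 1)² + (-6 − -3)² = 10
  (-2 − 1)² + (0 − -3)² = 18
  (-5 − 1)² + (-5 − -3)² = 40
  (-2 − 1)² + (5 − -3)² = 73
Minimum is attained by (0, -6), so q lies in its Voronoi cell.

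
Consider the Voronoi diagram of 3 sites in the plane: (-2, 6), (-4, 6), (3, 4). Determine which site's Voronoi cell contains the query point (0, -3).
Nearest site = (3, 4)

The Voronoi cell of site s contains exactly those query points closer to s than to any other site. Compute squared distances from q = (0, -3) to each site:
  (3 − 0)² + (4 − -3)² = 58
  (-2 − 0)² + (6 − -3)² = 85
  (-4 − 0)² + (6 − -3)² = 97
Minimum is attained by (3, 4), so q lies in its Voronoi cell.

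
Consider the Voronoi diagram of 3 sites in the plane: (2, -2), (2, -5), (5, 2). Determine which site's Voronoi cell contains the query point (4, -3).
Nearest site = (2, -2)

The Voronoi cell of site s contains exactly those query points closer to s than to any other site. Compute squared distances from q = (4, -3) to each site:
  (2 − 4)² + (-2 − -3)² = 5
  (2 − 4)² + (-5 − -3)² = 8
  (5 − 4)² + (2 − -3)² = 26
Minimum is attained by (2, -2), so q lies in its Voronoi cell.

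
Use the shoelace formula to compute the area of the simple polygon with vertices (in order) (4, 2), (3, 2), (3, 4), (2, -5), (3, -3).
Area = 6

Shoelace formula: Area = (1/2) |Σ_i (x_i · y_{i+1} − x_{i+1} · y_i)| (indices mod n). Compute each cross term:
  (4)(2) − (3)(2) = 2
  (3)(4) − (3)(2) = 6
  (3)(-5) − (2)(4) = -23
  (2)(-3) − (3)(-5) = 9
  (3)(2) − (4)(-3) = 18
Sum = 12, so (signed) Area = 12/2 = 6, |Area| = 6.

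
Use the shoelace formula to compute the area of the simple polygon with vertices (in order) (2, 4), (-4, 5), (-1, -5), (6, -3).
Area = 57

Shoelace formula: Area = (1/2) |Σ_i (x_i · y_{i+1} − x_{i+1} · y_i)| (indices mod n). Compute each cross term:
  (2)(5) − (-4)(4) = 26
  (-4)(-5) − (-1)(5) = 25
  (-1)(-3) − (6)(-5) = 33
  (6)(4) − (2)(-3) = 30
Sum = 114, so (signed) Area = 114/2 = 57, |Area| = 57.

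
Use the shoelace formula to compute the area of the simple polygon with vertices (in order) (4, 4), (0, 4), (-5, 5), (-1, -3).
Area = 32

Shoelace formula: Area = (1/2) |Σ_i (x_i · y_{i+1} − x_{i+1} · y_i)| (indices mod n). Compute each cross term:
  (4)(4) − (0)(4) = 16
  (0)(5) − (-5)(4) = 20
  (-5)(-3) − (-1)(5) = 20
  (-1)(4) − (4)(-3) = 8
Sum = 64, so (signed) Area = 64/2 = 32, |Area| = 32.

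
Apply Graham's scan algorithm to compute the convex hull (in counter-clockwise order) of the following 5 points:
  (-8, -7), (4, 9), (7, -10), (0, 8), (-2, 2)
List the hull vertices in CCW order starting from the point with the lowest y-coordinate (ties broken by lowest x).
Hull (CCW) = [(7, -10), (4, 9), (0, 8), (-8, -7)]

Graham scan procedure:
  1. Find the pivot p₀ = point with lowest y (tie → lowest x): (7, -10).
  2. Sort the remaining points by polar angle around p₀.
  3. Walk through sorted points, maintaining a stack; pop the top while the last three entries make a non-left turn (cross product ≤ 0).
  4. Final stack is the convex hull in CCW order: (7, -10), (4, 9), (0, 8), (-8, -7).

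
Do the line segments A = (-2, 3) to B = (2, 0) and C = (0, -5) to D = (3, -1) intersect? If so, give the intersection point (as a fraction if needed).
No (intersection of containing lines falls outside at least one segment)

Parametrize and solve: t = 32/25, s = 26/25. At least one of these is outside [0, 1], so the segments do not intersect.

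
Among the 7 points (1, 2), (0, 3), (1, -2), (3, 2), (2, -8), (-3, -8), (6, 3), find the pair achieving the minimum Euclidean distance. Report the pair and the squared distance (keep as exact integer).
Pair = ((1, 2), (0, 3)); squared distance = 2

Compute all C(7, 2) = 21 pairwise squared distances (x_i − x_j)² + (y_i − y_j)². The minimum is 2, attained by the pair ((1, 2), (0, 3)).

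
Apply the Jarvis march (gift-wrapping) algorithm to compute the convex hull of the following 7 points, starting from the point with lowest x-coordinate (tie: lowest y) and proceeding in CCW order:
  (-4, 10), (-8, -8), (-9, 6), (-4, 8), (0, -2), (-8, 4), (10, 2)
Hull (CCW) = [(-9, 6), (-8, -8), (10, 2), (-4, 10)]

Jarvis march: at each step, from the current hull vertex p, select the next vertex q as the point such that every other point lies strictly to the left of (or on) the directed line p → q. (Equivalently: for every other point r, the cross product (q − p) × (r − p) ≥ 0.)
Starting point (lowest x, tie lowest y): (-9, 6). Wrap until returning to start. Resulting hull: (-9, 6), (-8, -8), (10, 2), (-4, 10).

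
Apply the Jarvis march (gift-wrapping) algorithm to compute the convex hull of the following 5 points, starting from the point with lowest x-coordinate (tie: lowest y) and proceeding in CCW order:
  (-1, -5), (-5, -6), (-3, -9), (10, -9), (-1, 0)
Hull (CCW) = [(-5, -6), (-3, -9), (10, -9), (-1, 0)]

Jarvis march: at each step, from the current hull vertex p, select the next vertex q as the point such that every other point lies strictly to the left of (or on) the directed line p → q. (Equivalently: for every other point r, the cross product (q − p) × (r − p) ≥ 0.)
Starting point (lowest x, tie lowest y): (-5, -6). Wrap until returning to start. Resulting hull: (-5, -6), (-3, -9), (10, -9), (-1, 0).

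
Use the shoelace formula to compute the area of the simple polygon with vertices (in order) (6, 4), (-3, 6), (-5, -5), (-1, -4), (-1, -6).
Area = 71

Shoelace formula: Area = (1/2) |Σ_i (x_i · y_{i+1} − x_{i+1} · y_i)| (indices mod n). Compute each cross term:
  (6)(6) − (-3)(4) = 48
  (-3)(-5) − (-5)(6) = 45
  (-5)(-4) − (-1)(-5) = 15
  (-1)(-6) − (-1)(-4) = 2
  (-1)(4) − (6)(-6) = 32
Sum = 142, so (signed) Area = 142/2 = 71, |Area| = 71.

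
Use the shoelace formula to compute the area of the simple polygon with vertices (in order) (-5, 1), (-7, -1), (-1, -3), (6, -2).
Area = 24

Shoelace formula: Area = (1/2) |Σ_i (x_i · y_{i+1} − x_{i+1} · y_i)| (indices mod n). Compute each cross term:
  (-5)(-1) − (-7)(1) = 12
  (-7)(-3) − (-1)(-1) = 20
  (-1)(-2) − (6)(-3) = 20
  (6)(1) − (-5)(-2) = -4
Sum = 48, so (signed) Area = 48/2 = 24, |Area| = 24.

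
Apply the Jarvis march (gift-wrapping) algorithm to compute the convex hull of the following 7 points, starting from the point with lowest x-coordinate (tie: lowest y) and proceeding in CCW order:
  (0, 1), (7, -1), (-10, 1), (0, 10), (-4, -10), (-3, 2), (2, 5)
Hull (CCW) = [(-10, 1), (-4, -10), (7, -1), (0, 10)]

Jarvis march: at each step, from the current hull vertex p, select the next vertex q as the point such that every other point lies strictly to the left of (or on) the directed line p → q. (Equivalently: for every other point r, the cross product (q − p) × (r − p) ≥ 0.)
Starting point (lowest x, tie lowest y): (-10, 1). Wrap until returning to start. Resulting hull: (-10, 1), (-4, -10), (7, -1), (0, 10).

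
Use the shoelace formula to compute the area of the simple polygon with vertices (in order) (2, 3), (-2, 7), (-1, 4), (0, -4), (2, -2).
Area = 41/2

Shoelace formula: Area = (1/2) |Σ_i (x_i · y_{i+1} − x_{i+1} · y_i)| (indices mod n). Compute each cross term:
  (2)(7) − (-2)(3) = 20
  (-2)(4) − (-1)(7) = -1
  (-1)(-4) − (0)(4) = 4
  (0)(-2) − (2)(-4) = 8
  (2)(3) − (2)(-2) = 10
Sum = 41, so (signed) Area = 41/2 = 41/2, |Area| = 41/2.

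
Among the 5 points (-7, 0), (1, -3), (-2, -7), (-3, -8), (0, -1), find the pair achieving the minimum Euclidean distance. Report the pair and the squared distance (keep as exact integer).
Pair = ((-2, -7), (-3, -8)); squared distance = 2

Compute all C(5, 2) = 10 pairwise squared distances (x_i − x_j)² + (y_i − y_j)². The minimum is 2, attained by the pair ((-2, -7), (-3, -8)).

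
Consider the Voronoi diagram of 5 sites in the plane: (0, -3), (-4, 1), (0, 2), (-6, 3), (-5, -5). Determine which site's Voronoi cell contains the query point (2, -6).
Nearest site = (0, -3)

The Voronoi cell of site s contains exactly those query points closer to s than to any other site. Compute squared distances from q = (2, -6) to each site:
  (0 − 2)² + (-3 − -6)² = 13
  (-5 − 2)² + (-5 − -6)² = 50
  (0 − 2)² + (2 − -6)² = 68
  (-4 − 2)² + (1 − -6)² = 85
  (-6 − 2)² + (3 − -6)² = 145
Minimum is attained by (0, -3), so q lies in its Voronoi cell.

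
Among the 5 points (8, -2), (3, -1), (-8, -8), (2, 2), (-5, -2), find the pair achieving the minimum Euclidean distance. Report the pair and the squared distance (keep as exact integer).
Pair = ((3, -1), (2, 2)); squared distance = 10

Compute all C(5, 2) = 10 pairwise squared distances (x_i − x_j)² + (y_i − y_j)². The minimum is 10, attained by the pair ((3, -1), (2, 2)).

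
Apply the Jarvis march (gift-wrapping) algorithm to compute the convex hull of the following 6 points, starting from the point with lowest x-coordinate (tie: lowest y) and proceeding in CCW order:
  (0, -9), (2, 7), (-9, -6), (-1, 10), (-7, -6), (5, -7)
Hull (CCW) = [(-9, -6), (0, -9), (5, -7), (2, 7), (-1, 10)]

Jarvis march: at each step, from the current hull vertex p, select the next vertex q as the point such that every other point lies strictly to the left of (or on) the directed line p → q. (Equivalently: for every other point r, the cross product (q − p) × (r − p) ≥ 0.)
Starting point (lowest x, tie lowest y): (-9, -6). Wrap until returning to start. Resulting hull: (-9, -6), (0, -9), (5, -7), (2, 7), (-1, 10).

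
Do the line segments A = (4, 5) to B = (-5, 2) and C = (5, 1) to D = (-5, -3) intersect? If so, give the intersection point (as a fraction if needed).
No (intersection of containing lines falls outside at least one segment)

Parametrize and solve: t = -22/3, s = -13/2. At least one of these is outside [0, 1], so the segments do not intersect.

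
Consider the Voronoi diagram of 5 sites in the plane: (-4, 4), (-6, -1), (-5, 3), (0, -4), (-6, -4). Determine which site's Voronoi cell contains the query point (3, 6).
Nearest site = (-4, 4)

The Voronoi cell of site s contains exactly those query points closer to s than to any other site. Compute squared distances from q = (3, 6) to each site:
  (-4 − 3)² + (4 − 6)² = 53
  (-5 − 3)² + (3 − 6)² = 73
  (0 − 3)² + (-4 − 6)² = 109
  (-6 − 3)² + (-1 − 6)² = 130
  (-6 − 3)² + (-4 − 6)² = 181
Minimum is attained by (-4, 4), so q lies in its Voronoi cell.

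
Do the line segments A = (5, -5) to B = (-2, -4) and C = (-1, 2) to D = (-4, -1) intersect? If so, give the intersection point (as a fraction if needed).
No (intersection of containing lines falls outside at least one segment)

Parametrize and solve: t = 13/8, s = 43/24. At least one of these is outside [0, 1], so the segments do not intersect.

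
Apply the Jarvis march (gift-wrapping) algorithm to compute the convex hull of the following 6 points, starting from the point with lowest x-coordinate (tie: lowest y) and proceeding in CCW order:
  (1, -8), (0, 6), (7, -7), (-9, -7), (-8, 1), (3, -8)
Hull (CCW) = [(-9, -7), (1, -8), (3, -8), (7, -7), (0, 6), (-8, 1)]

Jarvis march: at each step, from the current hull vertex p, select the next vertex q as the point such that every other point lies strictly to the left of (or on) the directed line p → q. (Equivalently: for every other point r, the cross product (q − p) × (r − p) ≥ 0.)
Starting point (lowest x, tie lowest y): (-9, -7). Wrap until returning to start. Resulting hull: (-9, -7), (1, -8), (3, -8), (7, -7), (0, 6), (-8, 1).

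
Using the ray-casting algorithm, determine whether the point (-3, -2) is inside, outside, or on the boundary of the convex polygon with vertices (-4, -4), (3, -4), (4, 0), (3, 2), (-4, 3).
The point (-3, -2) lies strictly inside the polygon

Cast a horizontal ray to the right from the query point and count how many polygon edges it crosses (each edge strictly once or zero times, handled with the usual half-open convention). 
Parity of crossings → odd ⇒ inside.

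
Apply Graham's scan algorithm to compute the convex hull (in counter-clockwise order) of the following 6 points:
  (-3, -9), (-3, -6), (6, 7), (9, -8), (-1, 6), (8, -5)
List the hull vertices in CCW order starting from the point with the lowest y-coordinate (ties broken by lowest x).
Hull (CCW) = [(-3, -9), (9, -8), (6, 7), (-1, 6), (-3, -6)]

Graham scan procedure:
  1. Find the pivot p₀ = point with lowest y (tie → lowest x): (-3, -9).
  2. Sort the remaining points by polar angle around p₀.
  3. Walk through sorted points, maintaining a stack; pop the top while the last three entries make a non-left turn (cross product ≤ 0).
  4. Final stack is the convex hull in CCW order: (-3, -9), (9, -8), (6, 7), (-1, 6), (-3, -6).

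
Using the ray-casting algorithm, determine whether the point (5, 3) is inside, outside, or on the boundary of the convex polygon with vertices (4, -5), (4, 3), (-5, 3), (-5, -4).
The point (5, 3) lies strictly outside the polygon

Cast a horizontal ray to the right from the query point and count how many polygon edges it crosses (each edge strictly once or zero times, handled with the usual half-open convention). 
Parity of crossings → even ⇒ outside.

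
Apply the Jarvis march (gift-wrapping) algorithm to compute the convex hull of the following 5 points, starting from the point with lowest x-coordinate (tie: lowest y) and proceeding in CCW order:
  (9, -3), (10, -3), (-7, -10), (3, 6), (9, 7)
Hull (CCW) = [(-7, -10), (10, -3), (9, 7), (3, 6)]

Jarvis march: at each step, from the current hull vertex p, select the next vertex q as the point such that every other point lies strictly to the left of (or on) the directed line p → q. (Equivalently: for every other point r, the cross product (q − p) × (r − p) ≥ 0.)
Starting point (lowest x, tie lowest y): (-7, -10). Wrap until returning to start. Resulting hull: (-7, -10), (10, -3), (9, 7), (3, 6).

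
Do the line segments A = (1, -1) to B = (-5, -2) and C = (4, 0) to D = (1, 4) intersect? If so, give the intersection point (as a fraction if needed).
No (intersection of containing lines falls outside at least one segment)

Parametrize and solve: t = -5/9, s = -1/9. At least one of these is outside [0, 1], so the segments do not intersect.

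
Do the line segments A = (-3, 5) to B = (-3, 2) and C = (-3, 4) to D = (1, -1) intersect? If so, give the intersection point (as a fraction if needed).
Yes; intersection at (-3, 4) (t = 1/3 on AB, s = 0 on CD)

Parametrize AB as A + t(B − A) = (-3 + 0 t, 5 + -3 t) and CD as C + s(D − C) = (-3 + 4 s, 4 + -5 s). Solve the linear system for (t, s). Determinant = -12 ≠ 0, so a unique intersection of the containing lines exists. Solution: t = 1/3, s = 0 — both in [0, 1], so the segments cross. Intersection point: (-3, 4).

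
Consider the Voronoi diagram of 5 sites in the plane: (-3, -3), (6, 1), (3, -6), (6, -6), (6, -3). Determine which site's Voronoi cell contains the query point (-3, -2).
Nearest site = (-3, -3)

The Voronoi cell of site s contains exactly those query points closer to s than to any other site. Compute squared distances from q = (-3, -2) to each site:
  (-3 − -3)² + (-3 − -2)² = 1
  (3 − -3)² + (-6 − -2)² = 52
  (6 − -3)² + (-3 − -2)² = 82
  (6 − -3)² + (1 − -2)² = 90
  (6 − -3)² + (-6 − -2)² = 97
Minimum is attained by (-3, -3), so q lies in its Voronoi cell.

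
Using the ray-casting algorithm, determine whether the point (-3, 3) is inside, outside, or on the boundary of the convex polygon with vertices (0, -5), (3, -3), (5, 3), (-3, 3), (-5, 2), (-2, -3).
The point (-3, 3) lies on the polygon boundary

Boundary check: the query satisfies the collinearity and bounding-box conditions for some polygon edge, so it lies exactly on the boundary.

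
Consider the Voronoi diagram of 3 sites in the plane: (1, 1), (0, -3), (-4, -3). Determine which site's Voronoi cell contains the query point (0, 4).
Nearest site = (1, 1)

The Voronoi cell of site s contains exactly those query points closer to s than to any other site. Compute squared distances from q = (0, 4) to each site:
  (1 − 0)² + (1 − 4)² = 10
  (0 − 0)² + (-3 − 4)² = 49
  (-4 − 0)² + (-3 − 4)² = 65
Minimum is attained by (1, 1), so q lies in its Voronoi cell.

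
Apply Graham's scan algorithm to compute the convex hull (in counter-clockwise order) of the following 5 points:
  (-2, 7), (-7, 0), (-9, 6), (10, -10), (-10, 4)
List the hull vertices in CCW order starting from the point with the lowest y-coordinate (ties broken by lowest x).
Hull (CCW) = [(10, -10), (-2, 7), (-9, 6), (-10, 4), (-7, 0)]

Graham scan procedure:
  1. Find the pivot p₀ = point with lowest y (tie → lowest x): (10, -10).
  2. Sort the remaining points by polar angle around p₀.
  3. Walk through sorted points, maintaining a stack; pop the top while the last three entries make a non-left turn (cross product ≤ 0).
  4. Final stack is the convex hull in CCW order: (10, -10), (-2, 7), (-9, 6), (-10, 4), (-7, 0).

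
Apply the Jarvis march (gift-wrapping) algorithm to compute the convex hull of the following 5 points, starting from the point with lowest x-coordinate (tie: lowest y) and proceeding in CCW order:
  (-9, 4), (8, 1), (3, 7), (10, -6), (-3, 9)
Hull (CCW) = [(-9, 4), (10, -6), (8, 1), (3, 7), (-3, 9)]

Jarvis march: at each step, from the current hull vertex p, select the next vertex q as the point such that every other point lies strictly to the left of (or on) the directed line p → q. (Equivalently: for every other point r, the cross product (q − p) × (r − p) ≥ 0.)
Starting point (lowest x, tie lowest y): (-9, 4). Wrap until returning to start. Resulting hull: (-9, 4), (10, -6), (8, 1), (3, 7), (-3, 9).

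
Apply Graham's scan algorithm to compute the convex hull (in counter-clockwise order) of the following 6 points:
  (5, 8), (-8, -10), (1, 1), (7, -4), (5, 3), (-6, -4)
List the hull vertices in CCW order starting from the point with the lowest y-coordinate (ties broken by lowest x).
Hull (CCW) = [(-8, -10), (7, -4), (5, 8), (-6, -4)]

Graham scan procedure:
  1. Find the pivot p₀ = point with lowest y (tie → lowest x): (-8, -10).
  2. Sort the remaining points by polar angle around p₀.
  3. Walk through sorted points, maintaining a stack; pop the top while the last three entries make a non-left turn (cross product ≤ 0).
  4. Final stack is the convex hull in CCW order: (-8, -10), (7, -4), (5, 8), (-6, -4).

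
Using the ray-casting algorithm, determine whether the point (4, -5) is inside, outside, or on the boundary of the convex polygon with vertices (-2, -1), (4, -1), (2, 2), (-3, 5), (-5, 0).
The point (4, -5) lies strictly outside the polygon

Cast a horizontal ray to the right from the query point and count how many polygon edges it crosses (each edge strictly once or zero times, handled with the usual half-open convention). 
Parity of crossings → even ⇒ outside.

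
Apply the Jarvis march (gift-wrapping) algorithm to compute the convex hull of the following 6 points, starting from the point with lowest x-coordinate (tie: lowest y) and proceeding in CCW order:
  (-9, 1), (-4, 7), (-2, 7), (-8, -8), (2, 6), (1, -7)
Hull (CCW) = [(-9, 1), (-8, -8), (1, -7), (2, 6), (-2, 7), (-4, 7)]

Jarvis march: at each step, from the current hull vertex p, select the next vertex q as the point such that every other point lies strictly to the left of (or on) the directed line p → q. (Equivalently: for every other point r, the cross product (q − p) × (r − p) ≥ 0.)
Starting point (lowest x, tie lowest y): (-9, 1). Wrap until returning to start. Resulting hull: (-9, 1), (-8, -8), (1, -7), (2, 6), (-2, 7), (-4, 7).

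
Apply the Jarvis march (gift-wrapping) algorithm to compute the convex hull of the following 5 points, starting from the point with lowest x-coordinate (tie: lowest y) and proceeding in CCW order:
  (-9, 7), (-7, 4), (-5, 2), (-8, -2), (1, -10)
Hull (CCW) = [(-9, 7), (-8, -2), (1, -10), (-5, 2)]

Jarvis march: at each step, from the current hull vertex p, select the next vertex q as the point such that every other point lies strictly to the left of (or on) the directed line p → q. (Equivalently: for every other point r, the cross product (q − p) × (r − p) ≥ 0.)
Starting point (lowest x, tie lowest y): (-9, 7). Wrap until returning to start. Resulting hull: (-9, 7), (-8, -2), (1, -10), (-5, 2).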